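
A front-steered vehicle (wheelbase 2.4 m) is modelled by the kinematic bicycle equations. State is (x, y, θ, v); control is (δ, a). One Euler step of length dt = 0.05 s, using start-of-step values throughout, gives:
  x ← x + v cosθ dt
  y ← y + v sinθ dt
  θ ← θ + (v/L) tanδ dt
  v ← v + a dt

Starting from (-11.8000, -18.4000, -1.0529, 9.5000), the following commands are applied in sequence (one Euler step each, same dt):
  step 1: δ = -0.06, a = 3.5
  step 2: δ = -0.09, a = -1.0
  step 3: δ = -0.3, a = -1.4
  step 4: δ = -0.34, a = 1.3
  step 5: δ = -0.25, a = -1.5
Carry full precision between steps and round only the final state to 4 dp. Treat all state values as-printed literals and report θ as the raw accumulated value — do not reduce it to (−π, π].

(-10.7401, -20.5470, -1.2666, 9.5450)

after step 1 (δ=-0.06, a=3.5): (-11.564850, -18.812710, -1.064789, 9.675000)
after step 2 (δ=-0.09, a=-1.0): (-11.330382, -19.235839, -1.082979, 9.625000)
after step 3 (δ=-0.3, a=-1.4): (-11.104820, -19.660955, -1.145007, 9.555000)
after step 4 (δ=-0.34, a=1.3): (-10.907491, -20.096049, -1.215423, 9.620000)
after step 5 (δ=-0.25, a=-1.5): (-10.740131, -20.546994, -1.266598, 9.545000)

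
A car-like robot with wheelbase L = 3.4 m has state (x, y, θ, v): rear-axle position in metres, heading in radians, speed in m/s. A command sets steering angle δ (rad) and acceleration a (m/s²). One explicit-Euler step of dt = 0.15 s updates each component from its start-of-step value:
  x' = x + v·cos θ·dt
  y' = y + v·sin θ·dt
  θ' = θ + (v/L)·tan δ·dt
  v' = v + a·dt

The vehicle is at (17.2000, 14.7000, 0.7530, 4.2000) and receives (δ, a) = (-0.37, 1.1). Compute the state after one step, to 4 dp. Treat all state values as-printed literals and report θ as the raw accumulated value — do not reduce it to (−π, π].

(17.6597, 15.1308, 0.6811, 4.3650)

x' = 17.2000 + 4.2000·cos(0.7530)·0.15 = 17.6597
y' = 14.7000 + 4.2000·sin(0.7530)·0.15 = 15.1308
θ' = 0.7530 + (4.2000/3.4)·tan(-0.37)·0.15 = 0.6811
v' = 4.2000 + 1.1000·0.15 = 4.3650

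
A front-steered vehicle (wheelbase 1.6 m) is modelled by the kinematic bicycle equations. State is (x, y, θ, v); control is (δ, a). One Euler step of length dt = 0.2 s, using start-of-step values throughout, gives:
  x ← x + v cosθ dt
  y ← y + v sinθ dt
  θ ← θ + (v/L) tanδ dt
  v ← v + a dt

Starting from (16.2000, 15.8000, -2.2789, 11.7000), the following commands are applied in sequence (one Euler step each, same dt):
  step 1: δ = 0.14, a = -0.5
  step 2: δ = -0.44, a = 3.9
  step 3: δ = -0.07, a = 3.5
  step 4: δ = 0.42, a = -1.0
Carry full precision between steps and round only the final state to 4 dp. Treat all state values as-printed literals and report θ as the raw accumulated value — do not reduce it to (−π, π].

(8.7522, 10.3392, -2.1338, 12.8800)

after step 1 (δ=0.14, a=-0.5): (14.678077, 14.022544, -2.072802, 11.600000)
after step 2 (δ=-0.44, a=3.9): (13.561729, 11.988787, -2.755433, 12.380000)
after step 3 (δ=-0.07, a=3.5): (11.268055, 11.056243, -2.863936, 13.080000)
after step 4 (δ=0.42, a=-1.0): (8.752247, 10.339190, -2.133790, 12.880000)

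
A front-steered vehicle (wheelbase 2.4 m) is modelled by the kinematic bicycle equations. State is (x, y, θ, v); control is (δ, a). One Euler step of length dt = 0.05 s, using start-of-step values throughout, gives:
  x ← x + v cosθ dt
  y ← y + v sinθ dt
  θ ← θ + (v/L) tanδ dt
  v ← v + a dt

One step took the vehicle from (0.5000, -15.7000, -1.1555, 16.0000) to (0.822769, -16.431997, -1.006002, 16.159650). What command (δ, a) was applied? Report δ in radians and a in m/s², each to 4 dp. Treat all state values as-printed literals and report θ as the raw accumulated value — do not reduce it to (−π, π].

δ = 0.4216, a = 3.1930

a = (v'−v)/dt = (0.159650)/0.05 = 3.1930
Δθ = θ'−θ = 0.149498;  (v·dt/L) = 16.0000·0.05/2.4 = 0.333333
tan δ = Δθ·L/(v·dt) = 0.448494  →  δ = 0.4216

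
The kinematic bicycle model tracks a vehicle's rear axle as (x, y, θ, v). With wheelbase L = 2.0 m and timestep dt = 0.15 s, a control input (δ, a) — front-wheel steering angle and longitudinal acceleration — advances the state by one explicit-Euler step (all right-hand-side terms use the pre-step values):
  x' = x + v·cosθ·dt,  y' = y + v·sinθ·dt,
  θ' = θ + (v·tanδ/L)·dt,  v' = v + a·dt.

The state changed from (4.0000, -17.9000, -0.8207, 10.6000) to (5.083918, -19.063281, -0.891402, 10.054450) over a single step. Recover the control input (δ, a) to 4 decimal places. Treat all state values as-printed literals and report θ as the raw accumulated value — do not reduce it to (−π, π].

a = (v'−v)/dt = (-0.545550)/0.15 = -3.6370
Δθ = θ'−θ = -0.070702;  (v·dt/L) = 10.6000·0.15/2.0 = 0.795000
tan δ = Δθ·L/(v·dt) = -0.088933  →  δ = -0.0887

δ = -0.0887, a = -3.6370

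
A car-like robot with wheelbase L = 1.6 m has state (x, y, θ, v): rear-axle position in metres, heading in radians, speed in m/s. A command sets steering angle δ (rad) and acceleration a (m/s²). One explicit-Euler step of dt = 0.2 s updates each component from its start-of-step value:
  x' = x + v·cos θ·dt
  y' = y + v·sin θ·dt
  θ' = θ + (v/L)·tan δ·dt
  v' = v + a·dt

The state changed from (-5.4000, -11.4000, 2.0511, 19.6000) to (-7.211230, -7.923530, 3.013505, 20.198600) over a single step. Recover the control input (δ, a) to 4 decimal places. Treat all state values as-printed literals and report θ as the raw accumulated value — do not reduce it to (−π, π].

δ = 0.3743, a = 2.9930

a = (v'−v)/dt = (0.598600)/0.2 = 2.9930
Δθ = θ'−θ = 0.962405;  (v·dt/L) = 19.6000·0.2/1.6 = 2.450000
tan δ = Δθ·L/(v·dt) = 0.392818  →  δ = 0.3743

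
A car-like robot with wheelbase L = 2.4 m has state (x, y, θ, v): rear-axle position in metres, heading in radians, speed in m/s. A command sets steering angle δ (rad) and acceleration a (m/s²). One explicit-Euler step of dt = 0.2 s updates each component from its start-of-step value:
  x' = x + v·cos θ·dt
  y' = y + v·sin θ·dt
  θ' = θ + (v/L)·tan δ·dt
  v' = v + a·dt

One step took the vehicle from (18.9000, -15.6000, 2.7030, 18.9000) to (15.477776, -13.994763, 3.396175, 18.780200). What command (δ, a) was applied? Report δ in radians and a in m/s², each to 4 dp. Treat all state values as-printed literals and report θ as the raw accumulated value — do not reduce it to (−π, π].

δ = 0.4146, a = -0.5990

a = (v'−v)/dt = (-0.119800)/0.2 = -0.5990
Δθ = θ'−θ = 0.693175;  (v·dt/L) = 18.9000·0.2/2.4 = 1.575000
tan δ = Δθ·L/(v·dt) = 0.440111  →  δ = 0.4146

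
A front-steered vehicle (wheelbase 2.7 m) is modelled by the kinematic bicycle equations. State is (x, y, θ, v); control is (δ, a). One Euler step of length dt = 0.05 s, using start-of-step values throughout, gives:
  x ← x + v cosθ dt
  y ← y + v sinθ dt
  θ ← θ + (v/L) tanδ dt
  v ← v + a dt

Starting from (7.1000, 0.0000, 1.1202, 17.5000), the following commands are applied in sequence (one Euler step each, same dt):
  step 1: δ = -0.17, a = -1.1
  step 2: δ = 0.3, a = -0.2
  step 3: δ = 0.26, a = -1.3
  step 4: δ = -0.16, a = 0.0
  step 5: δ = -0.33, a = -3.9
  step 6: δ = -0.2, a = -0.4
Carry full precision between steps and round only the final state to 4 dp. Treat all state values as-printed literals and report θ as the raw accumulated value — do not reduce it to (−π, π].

after step 1 (δ=-0.17, a=-1.1): (7.481065, 0.787664, 1.064570, 17.445000)
after step 2 (δ=0.3, a=-0.2): (7.904001, 1.550517, 1.164503, 17.435000)
after step 3 (δ=0.26, a=-1.3): (8.248523, 2.351300, 1.250394, 17.370000)
after step 4 (δ=-0.16, a=0.0): (8.522056, 3.175601, 1.198483, 17.370000)
after step 5 (δ=-0.33, a=-3.9): (8.837991, 3.984598, 1.088305, 17.175000)
after step 6 (δ=-0.2, a=-0.4): (9.236440, 4.745315, 1.023831, 17.155000)

(9.2364, 4.7453, 1.0238, 17.1550)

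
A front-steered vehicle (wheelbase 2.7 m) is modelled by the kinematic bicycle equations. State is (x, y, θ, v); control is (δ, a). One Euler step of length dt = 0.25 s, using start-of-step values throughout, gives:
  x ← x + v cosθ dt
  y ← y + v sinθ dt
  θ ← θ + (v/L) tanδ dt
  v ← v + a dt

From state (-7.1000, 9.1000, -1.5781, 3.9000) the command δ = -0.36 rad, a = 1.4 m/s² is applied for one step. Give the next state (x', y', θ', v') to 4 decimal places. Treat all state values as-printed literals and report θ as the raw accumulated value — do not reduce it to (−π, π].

x' = -7.1000 + 3.9000·cos(-1.5781)·0.25 = -7.1071
y' = 9.1000 + 3.9000·sin(-1.5781)·0.25 = 8.1250
θ' = -1.5781 + (3.9000/2.7)·tan(-0.36)·0.25 = -1.7140
v' = 3.9000 + 1.4000·0.25 = 4.2500

(-7.1071, 8.1250, -1.7140, 4.2500)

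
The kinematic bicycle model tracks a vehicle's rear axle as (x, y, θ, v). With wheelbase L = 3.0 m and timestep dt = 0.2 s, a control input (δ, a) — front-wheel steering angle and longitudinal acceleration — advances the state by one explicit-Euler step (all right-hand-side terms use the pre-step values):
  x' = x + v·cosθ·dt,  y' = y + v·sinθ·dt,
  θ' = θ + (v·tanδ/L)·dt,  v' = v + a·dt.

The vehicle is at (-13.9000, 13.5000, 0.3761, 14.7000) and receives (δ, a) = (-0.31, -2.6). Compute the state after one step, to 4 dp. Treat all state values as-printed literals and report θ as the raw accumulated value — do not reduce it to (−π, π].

(-11.1655, 14.5798, 0.0622, 14.1800)

x' = -13.9000 + 14.7000·cos(0.3761)·0.2 = -11.1655
y' = 13.5000 + 14.7000·sin(0.3761)·0.2 = 14.5798
θ' = 0.3761 + (14.7000/3.0)·tan(-0.31)·0.2 = 0.0622
v' = 14.7000 − 2.6000·0.2 = 14.1800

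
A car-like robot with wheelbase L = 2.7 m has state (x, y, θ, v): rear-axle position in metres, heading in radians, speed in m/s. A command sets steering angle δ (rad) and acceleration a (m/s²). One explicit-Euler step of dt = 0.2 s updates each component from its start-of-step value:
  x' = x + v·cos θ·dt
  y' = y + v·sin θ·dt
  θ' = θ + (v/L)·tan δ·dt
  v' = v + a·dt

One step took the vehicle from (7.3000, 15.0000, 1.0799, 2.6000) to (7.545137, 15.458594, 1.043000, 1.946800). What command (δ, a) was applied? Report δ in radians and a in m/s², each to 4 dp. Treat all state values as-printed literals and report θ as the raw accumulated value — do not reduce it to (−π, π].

a = (v'−v)/dt = (-0.653200)/0.2 = -3.2660
Δθ = θ'−θ = -0.036900;  (v·dt/L) = 2.6000·0.2/2.7 = 0.192593
tan δ = Δθ·L/(v·dt) = -0.191596  →  δ = -0.1893

δ = -0.1893, a = -3.2660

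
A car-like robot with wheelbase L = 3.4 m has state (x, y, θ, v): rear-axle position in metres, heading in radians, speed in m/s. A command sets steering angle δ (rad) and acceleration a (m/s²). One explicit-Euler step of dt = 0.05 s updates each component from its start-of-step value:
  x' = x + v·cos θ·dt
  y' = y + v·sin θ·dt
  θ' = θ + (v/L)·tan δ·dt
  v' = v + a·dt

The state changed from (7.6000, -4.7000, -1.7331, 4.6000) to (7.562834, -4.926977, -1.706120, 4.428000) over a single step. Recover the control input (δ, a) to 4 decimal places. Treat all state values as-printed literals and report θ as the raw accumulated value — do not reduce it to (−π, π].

a = (v'−v)/dt = (-0.172000)/0.05 = -3.4400
Δθ = θ'−θ = 0.026980;  (v·dt/L) = 4.6000·0.05/3.4 = 0.067647
tan δ = Δθ·L/(v·dt) = 0.398835  →  δ = 0.3795

δ = 0.3795, a = -3.4400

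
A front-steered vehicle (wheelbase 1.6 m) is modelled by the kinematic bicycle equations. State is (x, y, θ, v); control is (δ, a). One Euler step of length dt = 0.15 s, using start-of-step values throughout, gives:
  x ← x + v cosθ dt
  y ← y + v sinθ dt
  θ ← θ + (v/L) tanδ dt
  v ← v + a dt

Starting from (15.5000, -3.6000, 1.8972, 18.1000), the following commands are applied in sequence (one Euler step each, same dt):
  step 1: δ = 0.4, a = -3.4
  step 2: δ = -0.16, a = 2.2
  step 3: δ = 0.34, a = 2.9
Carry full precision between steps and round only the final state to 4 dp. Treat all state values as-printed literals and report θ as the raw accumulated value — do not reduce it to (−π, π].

(10.4629, 2.2139, 2.9428, 18.3550)

after step 1 (δ=0.4, a=-3.4): (14.629466, -1.028348, 2.614627, 17.590000)
after step 2 (δ=-0.16, a=2.2): (12.348912, 0.298588, 2.348502, 17.920000)
after step 3 (δ=0.34, a=2.9): (10.462886, 2.213855, 2.942780, 18.355000)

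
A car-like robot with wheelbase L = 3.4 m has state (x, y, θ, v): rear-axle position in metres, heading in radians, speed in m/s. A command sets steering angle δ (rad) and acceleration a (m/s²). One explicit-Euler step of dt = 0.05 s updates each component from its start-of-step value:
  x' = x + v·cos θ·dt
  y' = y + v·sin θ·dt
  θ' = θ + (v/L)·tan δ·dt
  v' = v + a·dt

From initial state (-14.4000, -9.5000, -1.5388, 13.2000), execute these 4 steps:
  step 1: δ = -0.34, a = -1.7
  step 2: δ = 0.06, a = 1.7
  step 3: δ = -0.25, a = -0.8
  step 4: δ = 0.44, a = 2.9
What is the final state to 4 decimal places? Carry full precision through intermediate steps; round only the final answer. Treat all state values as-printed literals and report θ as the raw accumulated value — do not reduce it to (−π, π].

(-14.4686, -12.1309, -1.5543, 13.3050)

after step 1 (δ=-0.34, a=-1.7): (-14.378886, -10.159662, -1.607467, 13.115000)
after step 2 (δ=0.06, a=1.7): (-14.402927, -10.814971, -1.595881, 13.200000)
after step 3 (δ=-0.25, a=-0.8): (-14.419481, -11.474764, -1.645447, 13.160000)
after step 4 (δ=0.44, a=2.9): (-14.468556, -12.130931, -1.554337, 13.305000)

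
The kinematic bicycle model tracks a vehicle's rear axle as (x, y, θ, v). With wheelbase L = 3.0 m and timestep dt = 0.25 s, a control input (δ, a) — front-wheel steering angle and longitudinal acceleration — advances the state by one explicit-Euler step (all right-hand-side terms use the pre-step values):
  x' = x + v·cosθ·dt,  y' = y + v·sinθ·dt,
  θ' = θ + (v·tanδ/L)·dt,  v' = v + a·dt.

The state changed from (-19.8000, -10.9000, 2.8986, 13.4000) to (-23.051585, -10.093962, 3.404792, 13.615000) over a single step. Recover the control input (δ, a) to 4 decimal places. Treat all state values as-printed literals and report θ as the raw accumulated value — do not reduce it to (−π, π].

a = (v'−v)/dt = (0.215000)/0.25 = 0.8600
Δθ = θ'−θ = 0.506192;  (v·dt/L) = 13.4000·0.25/3.0 = 1.116667
tan δ = Δθ·L/(v·dt) = 0.453306  →  δ = 0.4256

δ = 0.4256, a = 0.8600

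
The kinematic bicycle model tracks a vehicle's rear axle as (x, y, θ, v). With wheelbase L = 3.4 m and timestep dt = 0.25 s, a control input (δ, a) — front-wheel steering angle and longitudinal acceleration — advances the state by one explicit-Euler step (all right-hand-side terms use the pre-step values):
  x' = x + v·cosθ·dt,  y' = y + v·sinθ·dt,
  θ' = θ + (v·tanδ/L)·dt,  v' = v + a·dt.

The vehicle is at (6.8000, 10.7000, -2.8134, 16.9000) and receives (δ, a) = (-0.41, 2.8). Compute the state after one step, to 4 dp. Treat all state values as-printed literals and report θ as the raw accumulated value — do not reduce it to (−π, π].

(2.8005, 9.3381, -3.3535, 17.6000)

x' = 6.8000 + 16.9000·cos(-2.8134)·0.25 = 2.8005
y' = 10.7000 + 16.9000·sin(-2.8134)·0.25 = 9.3381
θ' = -2.8134 + (16.9000/3.4)·tan(-0.41)·0.25 = -3.3535
v' = 16.9000 + 2.8000·0.25 = 17.6000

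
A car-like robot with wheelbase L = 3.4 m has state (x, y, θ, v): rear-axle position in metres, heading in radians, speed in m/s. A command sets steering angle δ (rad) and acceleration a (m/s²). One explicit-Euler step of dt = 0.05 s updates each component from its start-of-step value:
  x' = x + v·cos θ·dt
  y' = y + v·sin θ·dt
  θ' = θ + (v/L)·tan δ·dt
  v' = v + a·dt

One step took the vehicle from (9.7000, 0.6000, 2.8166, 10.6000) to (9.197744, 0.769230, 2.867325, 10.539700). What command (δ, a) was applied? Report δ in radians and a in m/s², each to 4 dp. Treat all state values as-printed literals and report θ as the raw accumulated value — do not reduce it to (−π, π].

a = (v'−v)/dt = (-0.060300)/0.05 = -1.2060
Δθ = θ'−θ = 0.050725;  (v·dt/L) = 10.6000·0.05/3.4 = 0.155882
tan δ = Δθ·L/(v·dt) = 0.325406  →  δ = 0.3146

δ = 0.3146, a = -1.2060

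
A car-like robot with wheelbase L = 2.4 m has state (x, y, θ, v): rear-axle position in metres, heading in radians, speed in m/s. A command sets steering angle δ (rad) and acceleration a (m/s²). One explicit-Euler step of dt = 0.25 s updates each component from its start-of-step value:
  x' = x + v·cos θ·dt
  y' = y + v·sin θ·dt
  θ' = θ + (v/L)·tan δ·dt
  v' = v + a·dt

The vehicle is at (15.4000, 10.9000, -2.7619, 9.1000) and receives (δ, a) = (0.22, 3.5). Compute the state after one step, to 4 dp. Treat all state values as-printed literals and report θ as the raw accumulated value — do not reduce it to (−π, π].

x' = 15.4000 + 9.1000·cos(-2.7619)·0.25 = 13.2870
y' = 10.9000 + 9.1000·sin(-2.7619)·0.25 = 10.0568
θ' = -2.7619 + (9.1000/2.4)·tan(0.22)·0.25 = -2.5499
v' = 9.1000 + 3.5000·0.25 = 9.9750

(13.2870, 10.0568, -2.5499, 9.9750)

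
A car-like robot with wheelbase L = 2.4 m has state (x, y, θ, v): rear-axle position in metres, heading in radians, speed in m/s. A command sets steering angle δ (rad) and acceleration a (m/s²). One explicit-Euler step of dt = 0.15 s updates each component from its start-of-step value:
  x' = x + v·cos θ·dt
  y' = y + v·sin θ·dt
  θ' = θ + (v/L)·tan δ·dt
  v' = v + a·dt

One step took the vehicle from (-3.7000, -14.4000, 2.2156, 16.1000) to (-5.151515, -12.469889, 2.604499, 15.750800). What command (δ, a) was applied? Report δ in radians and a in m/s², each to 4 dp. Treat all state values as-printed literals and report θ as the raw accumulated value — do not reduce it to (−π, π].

a = (v'−v)/dt = (-0.349200)/0.15 = -2.3280
Δθ = θ'−θ = 0.388899;  (v·dt/L) = 16.1000·0.15/2.4 = 1.006250
tan δ = Δθ·L/(v·dt) = 0.386483  →  δ = 0.3688

δ = 0.3688, a = -2.3280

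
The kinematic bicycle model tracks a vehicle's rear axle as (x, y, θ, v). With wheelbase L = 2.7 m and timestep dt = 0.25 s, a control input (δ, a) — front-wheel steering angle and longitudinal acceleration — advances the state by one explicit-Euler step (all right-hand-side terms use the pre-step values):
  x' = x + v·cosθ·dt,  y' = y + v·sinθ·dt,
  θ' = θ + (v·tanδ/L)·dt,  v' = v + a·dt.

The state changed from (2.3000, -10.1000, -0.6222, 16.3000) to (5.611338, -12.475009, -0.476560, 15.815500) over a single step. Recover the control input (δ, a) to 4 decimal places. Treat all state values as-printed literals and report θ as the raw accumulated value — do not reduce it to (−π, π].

a = (v'−v)/dt = (-0.484500)/0.25 = -1.9380
Δθ = θ'−θ = 0.145640;  (v·dt/L) = 16.3000·0.25/2.7 = 1.509259
tan δ = Δθ·L/(v·dt) = 0.096498  →  δ = 0.0962

δ = 0.0962, a = -1.9380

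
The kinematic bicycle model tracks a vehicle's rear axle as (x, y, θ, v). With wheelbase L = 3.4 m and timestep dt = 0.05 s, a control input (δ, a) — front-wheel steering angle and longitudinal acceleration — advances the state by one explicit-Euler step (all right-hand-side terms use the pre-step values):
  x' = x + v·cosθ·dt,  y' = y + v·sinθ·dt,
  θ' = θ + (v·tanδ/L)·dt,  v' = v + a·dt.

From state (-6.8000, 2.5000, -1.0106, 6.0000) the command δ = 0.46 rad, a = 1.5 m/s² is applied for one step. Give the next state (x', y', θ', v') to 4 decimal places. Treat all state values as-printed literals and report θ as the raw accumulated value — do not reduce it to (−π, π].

(-6.6406, 2.2459, -0.9669, 6.0750)

x' = -6.8000 + 6.0000·cos(-1.0106)·0.05 = -6.6406
y' = 2.5000 + 6.0000·sin(-1.0106)·0.05 = 2.2459
θ' = -1.0106 + (6.0000/3.4)·tan(0.46)·0.05 = -0.9669
v' = 6.0000 + 1.5000·0.05 = 6.0750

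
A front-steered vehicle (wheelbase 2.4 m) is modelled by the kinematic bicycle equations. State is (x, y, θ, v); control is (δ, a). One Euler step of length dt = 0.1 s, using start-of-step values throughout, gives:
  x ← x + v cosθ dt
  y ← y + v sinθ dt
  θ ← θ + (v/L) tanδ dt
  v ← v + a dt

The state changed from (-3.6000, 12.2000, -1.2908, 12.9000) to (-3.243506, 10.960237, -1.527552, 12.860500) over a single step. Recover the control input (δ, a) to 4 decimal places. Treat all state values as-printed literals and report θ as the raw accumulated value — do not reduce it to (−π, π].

a = (v'−v)/dt = (-0.039500)/0.1 = -0.3950
Δθ = θ'−θ = -0.236752;  (v·dt/L) = 12.9000·0.1/2.4 = 0.537500
tan δ = Δθ·L/(v·dt) = -0.440469  →  δ = -0.4149

δ = -0.4149, a = -0.3950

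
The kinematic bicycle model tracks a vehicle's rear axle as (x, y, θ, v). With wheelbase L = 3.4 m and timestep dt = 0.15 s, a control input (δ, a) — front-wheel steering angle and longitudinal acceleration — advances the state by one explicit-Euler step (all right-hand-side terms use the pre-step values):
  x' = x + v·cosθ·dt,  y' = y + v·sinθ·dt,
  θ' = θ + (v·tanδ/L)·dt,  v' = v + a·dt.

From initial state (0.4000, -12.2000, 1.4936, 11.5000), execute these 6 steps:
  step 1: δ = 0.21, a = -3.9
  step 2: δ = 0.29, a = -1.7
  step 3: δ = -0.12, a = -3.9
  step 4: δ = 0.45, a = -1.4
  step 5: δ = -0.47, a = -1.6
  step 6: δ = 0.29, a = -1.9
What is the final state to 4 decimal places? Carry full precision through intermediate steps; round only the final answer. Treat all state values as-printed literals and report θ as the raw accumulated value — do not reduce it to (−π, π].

after step 1 (δ=0.21, a=-3.9): (0.533031, -10.480137, 1.601738, 10.915000)
after step 2 (δ=0.29, a=-1.7): (0.482380, -8.843671, 1.745437, 10.660000)
after step 3 (δ=-0.12, a=-3.9): (0.204546, -7.268993, 1.688730, 10.075000)
after step 4 (δ=0.45, a=-1.4): (0.026732, -5.768241, 1.903440, 9.865000)
after step 5 (δ=-0.47, a=-1.6): (-0.456471, -4.369607, 1.682363, 9.625000)
after step 6 (δ=0.29, a=-1.9): (-0.617211, -2.934833, 1.809079, 9.340000)

(-0.6172, -2.9348, 1.8091, 9.3400)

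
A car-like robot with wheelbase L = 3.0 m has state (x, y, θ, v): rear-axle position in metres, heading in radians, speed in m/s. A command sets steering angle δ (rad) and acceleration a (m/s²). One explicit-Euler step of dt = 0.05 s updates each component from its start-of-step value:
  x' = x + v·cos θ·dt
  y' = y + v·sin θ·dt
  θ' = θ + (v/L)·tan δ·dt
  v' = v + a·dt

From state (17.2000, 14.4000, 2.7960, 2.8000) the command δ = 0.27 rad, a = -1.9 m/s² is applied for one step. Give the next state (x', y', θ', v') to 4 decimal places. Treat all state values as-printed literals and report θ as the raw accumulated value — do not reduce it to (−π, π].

x' = 17.2000 + 2.8000·cos(2.7960)·0.05 = 17.0683
y' = 14.4000 + 2.8000·sin(2.7960)·0.05 = 14.4474
θ' = 2.7960 + (2.8000/3.0)·tan(0.27)·0.05 = 2.8089
v' = 2.8000 − 1.9000·0.05 = 2.7050

(17.0683, 14.4474, 2.8089, 2.7050)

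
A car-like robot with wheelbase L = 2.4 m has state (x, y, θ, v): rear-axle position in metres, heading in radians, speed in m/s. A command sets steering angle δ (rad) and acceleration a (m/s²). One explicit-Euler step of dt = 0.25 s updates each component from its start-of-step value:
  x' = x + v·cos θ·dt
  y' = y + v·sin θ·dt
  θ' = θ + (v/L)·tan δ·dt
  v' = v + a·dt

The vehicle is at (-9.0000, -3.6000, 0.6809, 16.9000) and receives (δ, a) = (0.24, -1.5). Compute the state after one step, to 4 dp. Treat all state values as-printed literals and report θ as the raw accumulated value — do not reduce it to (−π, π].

(-5.7171, -0.9404, 1.1117, 16.5250)

x' = -9.0000 + 16.9000·cos(0.6809)·0.25 = -5.7171
y' = -3.6000 + 16.9000·sin(0.6809)·0.25 = -0.9404
θ' = 0.6809 + (16.9000/2.4)·tan(0.24)·0.25 = 1.1117
v' = 16.9000 − 1.5000·0.25 = 16.5250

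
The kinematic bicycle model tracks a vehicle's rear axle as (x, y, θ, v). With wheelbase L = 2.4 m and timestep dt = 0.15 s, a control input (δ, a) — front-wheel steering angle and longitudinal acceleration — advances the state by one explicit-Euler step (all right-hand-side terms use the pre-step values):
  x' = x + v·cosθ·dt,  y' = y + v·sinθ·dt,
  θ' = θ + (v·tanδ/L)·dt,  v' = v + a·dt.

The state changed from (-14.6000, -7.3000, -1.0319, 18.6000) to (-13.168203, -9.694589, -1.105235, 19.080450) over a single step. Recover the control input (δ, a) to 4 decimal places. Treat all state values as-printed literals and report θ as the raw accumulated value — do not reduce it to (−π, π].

a = (v'−v)/dt = (0.480450)/0.15 = 3.2030
Δθ = θ'−θ = -0.073335;  (v·dt/L) = 18.6000·0.15/2.4 = 1.162500
tan δ = Δθ·L/(v·dt) = -0.063084  →  δ = -0.0630

δ = -0.0630, a = 3.2030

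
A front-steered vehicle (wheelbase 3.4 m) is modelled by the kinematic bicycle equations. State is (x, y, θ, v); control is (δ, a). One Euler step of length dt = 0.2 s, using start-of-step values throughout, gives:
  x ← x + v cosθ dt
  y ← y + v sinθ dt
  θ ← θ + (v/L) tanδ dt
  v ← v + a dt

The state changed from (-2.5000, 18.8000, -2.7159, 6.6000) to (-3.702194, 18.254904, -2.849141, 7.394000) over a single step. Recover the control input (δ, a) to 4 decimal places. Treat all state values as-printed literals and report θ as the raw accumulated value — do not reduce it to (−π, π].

a = (v'−v)/dt = (0.794000)/0.2 = 3.9700
Δθ = θ'−θ = -0.133241;  (v·dt/L) = 6.6000·0.2/3.4 = 0.388235
tan δ = Δθ·L/(v·dt) = -0.343197  →  δ = -0.3306

δ = -0.3306, a = 3.9700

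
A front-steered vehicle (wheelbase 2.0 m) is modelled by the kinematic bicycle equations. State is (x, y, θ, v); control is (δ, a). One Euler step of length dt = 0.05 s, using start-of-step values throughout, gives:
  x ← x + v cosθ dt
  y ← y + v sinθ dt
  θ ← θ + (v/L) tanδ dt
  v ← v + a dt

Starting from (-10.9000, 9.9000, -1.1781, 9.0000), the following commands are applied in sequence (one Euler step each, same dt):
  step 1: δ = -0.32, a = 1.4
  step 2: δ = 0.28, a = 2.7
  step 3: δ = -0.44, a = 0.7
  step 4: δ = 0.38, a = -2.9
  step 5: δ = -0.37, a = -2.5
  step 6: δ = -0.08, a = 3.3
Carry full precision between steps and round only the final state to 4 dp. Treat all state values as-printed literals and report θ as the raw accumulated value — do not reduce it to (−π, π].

(-10.0015, 7.3265, -1.3097, 9.1350)

after step 1 (δ=-0.32, a=1.4): (-10.727794, 9.484254, -1.252663, 9.070000)
after step 2 (δ=0.28, a=2.7): (-10.585941, 9.053510, -1.187460, 9.205000)
after step 3 (δ=-0.44, a=0.7): (-10.413800, 8.626664, -1.295798, 9.240000)
after step 4 (δ=0.38, a=-2.9): (-10.288346, 8.182023, -1.203534, 9.095000)
after step 5 (δ=-0.37, a=-2.5): (-10.125063, 7.757599, -1.291724, 8.970000)
after step 6 (δ=-0.08, a=3.3): (-10.001517, 7.326451, -1.309702, 9.135000)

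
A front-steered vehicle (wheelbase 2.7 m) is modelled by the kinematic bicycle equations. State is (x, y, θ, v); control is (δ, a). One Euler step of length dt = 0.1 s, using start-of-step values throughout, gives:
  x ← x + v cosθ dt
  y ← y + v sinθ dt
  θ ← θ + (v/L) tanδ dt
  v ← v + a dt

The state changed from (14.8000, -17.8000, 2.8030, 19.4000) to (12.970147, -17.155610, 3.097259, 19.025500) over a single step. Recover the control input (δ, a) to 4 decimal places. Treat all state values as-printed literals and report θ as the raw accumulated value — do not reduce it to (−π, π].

δ = 0.3887, a = -3.7450

a = (v'−v)/dt = (-0.374500)/0.1 = -3.7450
Δθ = θ'−θ = 0.294259;  (v·dt/L) = 19.4000·0.1/2.7 = 0.718519
tan δ = Δθ·L/(v·dt) = 0.409536  →  δ = 0.3887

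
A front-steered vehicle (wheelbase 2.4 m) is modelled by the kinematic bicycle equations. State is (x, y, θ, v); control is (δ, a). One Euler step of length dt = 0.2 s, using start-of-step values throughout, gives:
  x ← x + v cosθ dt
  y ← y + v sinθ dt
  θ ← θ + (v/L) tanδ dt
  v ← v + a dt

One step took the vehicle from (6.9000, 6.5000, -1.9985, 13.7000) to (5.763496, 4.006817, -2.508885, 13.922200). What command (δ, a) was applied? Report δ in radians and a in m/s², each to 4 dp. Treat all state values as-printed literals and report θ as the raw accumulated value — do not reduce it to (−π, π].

δ = -0.4204, a = 1.1110

a = (v'−v)/dt = (0.222200)/0.2 = 1.1110
Δθ = θ'−θ = -0.510385;  (v·dt/L) = 13.7000·0.2/2.4 = 1.141667
tan δ = Δθ·L/(v·dt) = -0.447053  →  δ = -0.4204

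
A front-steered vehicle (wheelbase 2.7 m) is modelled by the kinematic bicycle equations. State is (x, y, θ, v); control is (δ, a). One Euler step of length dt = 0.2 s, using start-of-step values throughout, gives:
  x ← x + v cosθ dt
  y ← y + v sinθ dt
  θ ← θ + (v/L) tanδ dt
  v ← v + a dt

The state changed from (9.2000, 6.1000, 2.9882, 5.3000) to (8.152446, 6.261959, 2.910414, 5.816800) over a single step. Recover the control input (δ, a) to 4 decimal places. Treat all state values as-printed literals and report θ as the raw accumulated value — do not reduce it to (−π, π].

δ = -0.1956, a = 2.5840

a = (v'−v)/dt = (0.516800)/0.2 = 2.5840
Δθ = θ'−θ = -0.077786;  (v·dt/L) = 5.3000·0.2/2.7 = 0.392593
tan δ = Δθ·L/(v·dt) = -0.198134  →  δ = -0.1956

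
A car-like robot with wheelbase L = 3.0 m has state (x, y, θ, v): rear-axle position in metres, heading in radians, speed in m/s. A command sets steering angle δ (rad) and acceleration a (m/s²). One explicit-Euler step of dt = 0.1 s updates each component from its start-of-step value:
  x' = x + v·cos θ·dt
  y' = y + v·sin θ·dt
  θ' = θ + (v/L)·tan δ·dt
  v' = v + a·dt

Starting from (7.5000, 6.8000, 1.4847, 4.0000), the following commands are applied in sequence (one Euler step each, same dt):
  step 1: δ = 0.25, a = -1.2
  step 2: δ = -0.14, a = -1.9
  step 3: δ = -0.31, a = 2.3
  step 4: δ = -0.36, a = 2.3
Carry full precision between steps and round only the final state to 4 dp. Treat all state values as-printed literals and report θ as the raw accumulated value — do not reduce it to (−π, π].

(7.6234, 8.3437, 1.4119, 4.1500)

after step 1 (δ=0.25, a=-1.2): (7.534396, 7.198518, 1.518746, 3.880000)
after step 2 (δ=-0.14, a=-1.9): (7.554583, 7.585993, 1.500520, 3.690000)
after step 3 (δ=-0.31, a=2.3): (7.580493, 7.954082, 1.461119, 3.920000)
after step 4 (δ=-0.36, a=2.3): (7.623401, 8.343727, 1.411936, 4.150000)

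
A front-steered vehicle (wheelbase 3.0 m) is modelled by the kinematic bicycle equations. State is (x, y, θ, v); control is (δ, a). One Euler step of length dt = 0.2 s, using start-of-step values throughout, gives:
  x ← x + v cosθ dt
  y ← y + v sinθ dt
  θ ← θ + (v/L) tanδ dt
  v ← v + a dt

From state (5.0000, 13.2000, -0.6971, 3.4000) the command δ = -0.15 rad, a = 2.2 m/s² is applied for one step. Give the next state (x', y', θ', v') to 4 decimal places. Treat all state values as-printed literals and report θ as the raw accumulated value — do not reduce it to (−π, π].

(5.5214, 12.7634, -0.7314, 3.8400)

x' = 5.0000 + 3.4000·cos(-0.6971)·0.2 = 5.5214
y' = 13.2000 + 3.4000·sin(-0.6971)·0.2 = 12.7634
θ' = -0.6971 + (3.4000/3.0)·tan(-0.15)·0.2 = -0.7314
v' = 3.4000 + 2.2000·0.2 = 3.8400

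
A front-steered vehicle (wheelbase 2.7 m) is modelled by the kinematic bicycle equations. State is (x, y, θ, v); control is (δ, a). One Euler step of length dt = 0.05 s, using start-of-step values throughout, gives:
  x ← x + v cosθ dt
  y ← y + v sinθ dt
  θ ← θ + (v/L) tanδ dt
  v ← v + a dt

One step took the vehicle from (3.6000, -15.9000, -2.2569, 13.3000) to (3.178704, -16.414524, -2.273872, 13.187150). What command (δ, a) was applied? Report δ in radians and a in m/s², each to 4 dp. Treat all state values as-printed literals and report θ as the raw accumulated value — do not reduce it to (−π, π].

a = (v'−v)/dt = (-0.112850)/0.05 = -2.2570
Δθ = θ'−θ = -0.016972;  (v·dt/L) = 13.3000·0.05/2.7 = 0.246296
tan δ = Δθ·L/(v·dt) = -0.068909  →  δ = -0.0688

δ = -0.0688, a = -2.2570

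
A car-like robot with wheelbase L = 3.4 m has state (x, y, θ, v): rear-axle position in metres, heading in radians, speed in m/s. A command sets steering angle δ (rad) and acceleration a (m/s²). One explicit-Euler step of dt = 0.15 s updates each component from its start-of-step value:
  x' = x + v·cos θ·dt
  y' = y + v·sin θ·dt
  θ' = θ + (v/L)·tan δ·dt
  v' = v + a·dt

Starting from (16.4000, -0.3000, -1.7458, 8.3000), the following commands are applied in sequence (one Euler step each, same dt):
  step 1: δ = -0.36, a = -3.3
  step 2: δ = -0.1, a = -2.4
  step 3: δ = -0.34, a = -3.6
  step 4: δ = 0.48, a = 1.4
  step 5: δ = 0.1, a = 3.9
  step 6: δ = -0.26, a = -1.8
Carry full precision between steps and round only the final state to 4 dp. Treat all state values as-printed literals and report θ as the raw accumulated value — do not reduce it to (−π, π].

after step 1 (δ=-0.36, a=-3.3): (16.183231, -1.525984, -1.883630, 7.805000)
after step 2 (δ=-0.1, a=-2.4): (15.822926, -2.639912, -1.918179, 7.445000)
after step 3 (δ=-0.34, a=-3.6): (15.442742, -3.689955, -2.034366, 6.905000)
after step 4 (δ=0.48, a=1.4): (14.979612, -4.616394, -1.875771, 7.115000)
after step 5 (δ=0.1, a=3.9): (14.659150, -5.634395, -1.844276, 7.700000)
after step 6 (δ=-0.26, a=-1.8): (14.347204, -6.746472, -1.934645, 7.430000)

(14.3472, -6.7465, -1.9346, 7.4300)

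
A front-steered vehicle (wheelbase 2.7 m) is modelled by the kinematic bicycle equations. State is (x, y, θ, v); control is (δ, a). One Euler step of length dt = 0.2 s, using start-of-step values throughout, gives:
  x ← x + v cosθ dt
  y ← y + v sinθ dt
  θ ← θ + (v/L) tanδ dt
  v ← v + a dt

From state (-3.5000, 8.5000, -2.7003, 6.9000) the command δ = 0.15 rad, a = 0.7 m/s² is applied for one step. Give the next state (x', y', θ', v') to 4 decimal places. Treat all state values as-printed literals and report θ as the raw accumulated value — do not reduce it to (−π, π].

x' = -3.5000 + 6.9000·cos(-2.7003)·0.2 = -4.7478
y' = 8.5000 + 6.9000·sin(-2.7003)·0.2 = 7.9106
θ' = -2.7003 + (6.9000/2.7)·tan(0.15)·0.2 = -2.6231
v' = 6.9000 + 0.7000·0.2 = 7.0400

(-4.7478, 7.9106, -2.6231, 7.0400)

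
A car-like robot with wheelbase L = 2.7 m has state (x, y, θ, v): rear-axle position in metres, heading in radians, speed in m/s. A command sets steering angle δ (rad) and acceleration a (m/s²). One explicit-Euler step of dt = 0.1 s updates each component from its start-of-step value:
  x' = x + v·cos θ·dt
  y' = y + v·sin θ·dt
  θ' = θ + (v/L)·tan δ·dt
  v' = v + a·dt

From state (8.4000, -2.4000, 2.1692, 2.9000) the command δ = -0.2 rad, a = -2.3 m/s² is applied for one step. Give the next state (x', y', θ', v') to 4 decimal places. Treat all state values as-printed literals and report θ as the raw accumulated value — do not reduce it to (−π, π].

x' = 8.4000 + 2.9000·cos(2.1692)·0.1 = 8.2366
y' = -2.4000 + 2.9000·sin(2.1692)·0.1 = -2.1604
θ' = 2.1692 + (2.9000/2.7)·tan(-0.2)·0.1 = 2.1474
v' = 2.9000 − 2.3000·0.1 = 2.6700

(8.2366, -2.1604, 2.1474, 2.6700)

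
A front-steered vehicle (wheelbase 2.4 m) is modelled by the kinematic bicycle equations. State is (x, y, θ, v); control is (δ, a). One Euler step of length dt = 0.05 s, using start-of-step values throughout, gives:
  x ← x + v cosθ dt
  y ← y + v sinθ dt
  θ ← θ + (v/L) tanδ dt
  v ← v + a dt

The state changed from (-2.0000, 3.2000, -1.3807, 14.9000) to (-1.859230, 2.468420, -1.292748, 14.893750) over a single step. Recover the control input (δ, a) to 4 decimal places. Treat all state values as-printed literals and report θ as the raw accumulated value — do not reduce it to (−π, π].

δ = 0.2761, a = -0.1250

a = (v'−v)/dt = (-0.006250)/0.05 = -0.1250
Δθ = θ'−θ = 0.087952;  (v·dt/L) = 14.9000·0.05/2.4 = 0.310417
tan δ = Δθ·L/(v·dt) = 0.283335  →  δ = 0.2761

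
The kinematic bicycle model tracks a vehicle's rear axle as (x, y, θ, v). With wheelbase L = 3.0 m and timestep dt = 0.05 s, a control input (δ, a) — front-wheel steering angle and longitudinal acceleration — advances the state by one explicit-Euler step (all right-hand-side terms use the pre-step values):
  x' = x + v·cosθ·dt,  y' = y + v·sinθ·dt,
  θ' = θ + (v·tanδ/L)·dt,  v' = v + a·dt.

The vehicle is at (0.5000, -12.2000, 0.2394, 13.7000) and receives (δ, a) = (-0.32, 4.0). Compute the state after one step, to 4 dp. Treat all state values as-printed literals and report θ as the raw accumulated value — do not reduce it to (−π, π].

(1.1655, -12.0376, 0.1637, 13.9000)

x' = 0.5000 + 13.7000·cos(0.2394)·0.05 = 1.1655
y' = -12.2000 + 13.7000·sin(0.2394)·0.05 = -12.0376
θ' = 0.2394 + (13.7000/3.0)·tan(-0.32)·0.05 = 0.1637
v' = 13.7000 + 4.0000·0.05 = 13.9000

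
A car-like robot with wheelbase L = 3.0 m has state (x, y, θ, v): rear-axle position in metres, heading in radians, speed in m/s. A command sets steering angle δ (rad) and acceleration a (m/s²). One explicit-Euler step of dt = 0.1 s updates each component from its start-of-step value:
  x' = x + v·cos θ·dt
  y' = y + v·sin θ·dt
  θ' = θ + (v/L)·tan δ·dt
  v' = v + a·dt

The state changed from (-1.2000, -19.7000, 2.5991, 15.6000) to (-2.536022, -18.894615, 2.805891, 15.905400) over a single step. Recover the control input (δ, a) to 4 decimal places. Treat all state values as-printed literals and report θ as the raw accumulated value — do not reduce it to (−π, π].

a = (v'−v)/dt = (0.305400)/0.1 = 3.0540
Δθ = θ'−θ = 0.206791;  (v·dt/L) = 15.6000·0.1/3.0 = 0.520000
tan δ = Δθ·L/(v·dt) = 0.397675  →  δ = 0.3785

δ = 0.3785, a = 3.0540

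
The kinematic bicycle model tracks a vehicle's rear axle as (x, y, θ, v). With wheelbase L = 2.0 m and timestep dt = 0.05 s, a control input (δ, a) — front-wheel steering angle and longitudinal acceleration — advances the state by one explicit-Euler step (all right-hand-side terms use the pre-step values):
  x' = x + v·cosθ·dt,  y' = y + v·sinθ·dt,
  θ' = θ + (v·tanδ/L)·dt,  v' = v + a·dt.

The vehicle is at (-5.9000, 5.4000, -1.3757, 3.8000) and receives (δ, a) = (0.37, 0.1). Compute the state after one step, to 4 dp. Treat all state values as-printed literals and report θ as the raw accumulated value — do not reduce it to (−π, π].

x' = -5.9000 + 3.8000·cos(-1.3757)·0.05 = -5.8632
y' = 5.4000 + 3.8000·sin(-1.3757)·0.05 = 5.2136
θ' = -1.3757 + (3.8000/2.0)·tan(0.37)·0.05 = -1.3389
v' = 3.8000 + 0.1000·0.05 = 3.8050

(-5.8632, 5.2136, -1.3389, 3.8050)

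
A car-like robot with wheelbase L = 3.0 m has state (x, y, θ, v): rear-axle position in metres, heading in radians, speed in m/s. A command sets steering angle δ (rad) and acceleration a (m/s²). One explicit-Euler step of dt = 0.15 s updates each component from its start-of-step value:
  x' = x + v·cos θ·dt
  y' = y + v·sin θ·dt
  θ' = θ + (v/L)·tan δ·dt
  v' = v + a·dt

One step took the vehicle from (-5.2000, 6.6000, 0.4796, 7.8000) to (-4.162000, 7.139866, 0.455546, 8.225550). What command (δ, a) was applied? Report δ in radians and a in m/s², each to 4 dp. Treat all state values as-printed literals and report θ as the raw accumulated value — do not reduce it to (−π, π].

a = (v'−v)/dt = (0.425550)/0.15 = 2.8370
Δθ = θ'−θ = -0.024054;  (v·dt/L) = 7.8000·0.15/3.0 = 0.390000
tan δ = Δθ·L/(v·dt) = -0.061677  →  δ = -0.0616

δ = -0.0616, a = 2.8370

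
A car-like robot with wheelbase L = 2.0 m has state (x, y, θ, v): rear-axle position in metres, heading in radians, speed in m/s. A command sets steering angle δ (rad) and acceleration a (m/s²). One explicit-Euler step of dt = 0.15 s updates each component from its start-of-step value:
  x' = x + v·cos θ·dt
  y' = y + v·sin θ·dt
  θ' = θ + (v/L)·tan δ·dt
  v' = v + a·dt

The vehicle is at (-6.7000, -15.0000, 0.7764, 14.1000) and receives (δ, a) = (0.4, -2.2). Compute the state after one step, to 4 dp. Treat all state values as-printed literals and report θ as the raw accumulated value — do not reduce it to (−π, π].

(-5.1911, -13.5180, 1.2235, 13.7700)

x' = -6.7000 + 14.1000·cos(0.7764)·0.15 = -5.1911
y' = -15.0000 + 14.1000·sin(0.7764)·0.15 = -13.5180
θ' = 0.7764 + (14.1000/2.0)·tan(0.4)·0.15 = 1.2235
v' = 14.1000 − 2.2000·0.15 = 13.7700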